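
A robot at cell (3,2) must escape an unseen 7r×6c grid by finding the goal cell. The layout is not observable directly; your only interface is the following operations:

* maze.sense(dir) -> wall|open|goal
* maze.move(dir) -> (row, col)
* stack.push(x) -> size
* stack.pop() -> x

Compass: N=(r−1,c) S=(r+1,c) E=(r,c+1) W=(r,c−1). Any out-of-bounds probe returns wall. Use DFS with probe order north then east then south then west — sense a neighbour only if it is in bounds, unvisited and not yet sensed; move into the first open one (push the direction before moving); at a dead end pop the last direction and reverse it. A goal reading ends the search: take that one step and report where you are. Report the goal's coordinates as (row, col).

>> maze.sense(dir='north')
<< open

>> stack.push(x='north')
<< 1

>> maze.move(dir='north')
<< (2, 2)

>> maze.sense(dir='north')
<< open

>> stack.push(x='north')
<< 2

>> maze.move(dir='north')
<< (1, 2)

>> maze.sense(dir='north')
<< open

>> stack.push(x='north')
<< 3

>> maze.move(dir='north')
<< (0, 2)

>> maze.sense(dir='east')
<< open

>> stack.push(x='east')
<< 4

>> maze.move(dir='east')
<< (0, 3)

>> maze.sense(dir='east')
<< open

>> stack.push(x='east')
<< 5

>> maze.move(dir='east')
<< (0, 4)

>> maze.sense(dir='east')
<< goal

>> maze.move(dir='east')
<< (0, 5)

Answer: (0, 5)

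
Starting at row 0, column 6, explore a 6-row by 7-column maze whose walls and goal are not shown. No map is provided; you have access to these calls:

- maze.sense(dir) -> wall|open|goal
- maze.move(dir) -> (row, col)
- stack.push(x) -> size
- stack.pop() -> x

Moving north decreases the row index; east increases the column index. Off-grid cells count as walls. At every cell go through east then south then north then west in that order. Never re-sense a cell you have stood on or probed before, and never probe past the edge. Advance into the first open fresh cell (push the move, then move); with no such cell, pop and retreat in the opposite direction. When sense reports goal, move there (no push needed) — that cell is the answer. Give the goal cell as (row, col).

-- 1. sense(dir=south) == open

-- 2. push(x=south) == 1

-- 3. move(dir=south) == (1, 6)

-- 4. sense(dir=south) == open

-- 5. push(x=south) == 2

-- 6. move(dir=south) == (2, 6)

-- 7. sense(dir=south) == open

-- 8. push(x=south) == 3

-- 9. move(dir=south) == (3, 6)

-- 10. sense(dir=south) == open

-- 11. push(x=south) == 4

-- 12. move(dir=south) == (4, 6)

-- 13. sense(dir=south) == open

-- 14. push(x=south) == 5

-- 15. move(dir=south) == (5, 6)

-- 16. sense(dir=west) == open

-- 17. push(x=west) == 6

-- 18. move(dir=west) == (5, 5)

-- 19. sense(dir=north) == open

-- 20. push(x=north) == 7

-- 21. move(dir=north) == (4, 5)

-- 22. sense(dir=north) == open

-- 23. push(x=north) == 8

-- 24. move(dir=north) == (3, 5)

-- 25. sense(dir=north) == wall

-- 26. sense(dir=west) == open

-- 27. push(x=west) == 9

-- 28. move(dir=west) == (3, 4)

-- 29. sense(dir=south) == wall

-- 30. sense(dir=north) == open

-- 31. push(x=north) == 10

-- 32. move(dir=north) == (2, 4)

-- 33. sense(dir=north) == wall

-- 34. sense(dir=west) == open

-- 35. push(x=west) == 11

-- 36. move(dir=west) == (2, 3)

-- 37. sense(dir=south) == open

-- 38. push(x=south) == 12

-- 39. move(dir=south) == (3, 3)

-- 40. sense(dir=south) == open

-- 41. push(x=south) == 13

-- 42. move(dir=south) == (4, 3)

-- 43. sense(dir=south) == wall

-- 44. sense(dir=west) == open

-- 45. push(x=west) == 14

-- 46. move(dir=west) == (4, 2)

-- 47. sense(dir=south) == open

-- 48. push(x=south) == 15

-- 49. move(dir=south) == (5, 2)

-- 50. sense(dir=west) == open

-- 51. push(x=west) == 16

-- 52. move(dir=west) == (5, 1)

-- 53. sense(dir=north) == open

-- 54. push(x=north) == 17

-- 55. move(dir=north) == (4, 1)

-- 56. sense(dir=north) == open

-- 57. push(x=north) == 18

-- 58. move(dir=north) == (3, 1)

-- 59. sense(dir=east) == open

-- 60. push(x=east) == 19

-- 61. move(dir=east) == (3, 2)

-- 62. sense(dir=north) == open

-- 63. push(x=north) == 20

-- 64. move(dir=north) == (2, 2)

-- 65. sense(dir=north) == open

-- 66. push(x=north) == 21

-- 67. move(dir=north) == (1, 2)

-- 68. sense(dir=east) == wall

-- 69. sense(dir=north) == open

-- 70. push(x=north) == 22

-- 71. move(dir=north) == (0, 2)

-- 72. sense(dir=east) == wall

-- 73. sense(dir=west) == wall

-- 74. pop() == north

-- 75. move(dir=south) == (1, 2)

-- 76. sense(dir=west) == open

-- 77. push(x=west) == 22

-- 78. move(dir=west) == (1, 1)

-- 79. sense(dir=south) == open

-- 80. push(x=south) == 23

-- 81. move(dir=south) == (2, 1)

-- 82. sense(dir=west) == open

-- 83. push(x=west) == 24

-- 84. move(dir=west) == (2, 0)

-- 85. sense(dir=south) == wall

-- 86. sense(dir=north) == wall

-- 87. pop() == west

-- 88. move(dir=east) == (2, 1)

-- 89. pop() == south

-- 90. move(dir=north) == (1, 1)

-- 91. pop() == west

-- 92. move(dir=east) == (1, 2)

-- 93. pop() == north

-- 94. move(dir=south) == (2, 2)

-- 95. pop() == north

-- 96. move(dir=south) == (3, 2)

-- 97. pop() == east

-- 98. move(dir=west) == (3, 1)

-- 99. pop() == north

-- 100. move(dir=south) == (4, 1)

-- 101. sense(dir=west) == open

-- 102. push(x=west) == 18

-- 103. move(dir=west) == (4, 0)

-- 104. sense(dir=south) == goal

-- 105. move(dir=south) == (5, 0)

Answer: (5, 0)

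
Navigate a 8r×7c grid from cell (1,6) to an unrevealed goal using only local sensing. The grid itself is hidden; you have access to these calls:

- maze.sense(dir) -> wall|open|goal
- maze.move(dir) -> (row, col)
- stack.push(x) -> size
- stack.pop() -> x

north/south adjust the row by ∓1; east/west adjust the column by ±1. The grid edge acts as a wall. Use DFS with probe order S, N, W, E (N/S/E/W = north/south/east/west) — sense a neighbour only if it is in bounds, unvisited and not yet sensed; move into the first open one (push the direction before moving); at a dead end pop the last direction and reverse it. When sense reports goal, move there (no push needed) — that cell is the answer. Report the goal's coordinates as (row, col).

Action: maze.sense[dir→south]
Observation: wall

Action: maze.sense[dir→north]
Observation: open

Action: stack.push[x→north]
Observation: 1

Action: maze.move[dir→north]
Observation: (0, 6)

Action: maze.sense[dir→west]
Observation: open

Action: stack.push[x→west]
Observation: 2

Action: maze.move[dir→west]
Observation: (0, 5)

Action: maze.sense[dir→south]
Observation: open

Action: stack.push[x→south]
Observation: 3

Action: maze.move[dir→south]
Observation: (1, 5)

Action: maze.sense[dir→south]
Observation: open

Action: stack.push[x→south]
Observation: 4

Action: maze.move[dir→south]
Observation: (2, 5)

Action: maze.sense[dir→south]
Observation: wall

Action: maze.sense[dir→west]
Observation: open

Action: stack.push[x→west]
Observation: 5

Action: maze.move[dir→west]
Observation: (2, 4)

Action: maze.sense[dir→south]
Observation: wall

Action: maze.sense[dir→north]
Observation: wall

Action: maze.sense[dir→west]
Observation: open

Action: stack.push[x→west]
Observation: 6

Action: maze.move[dir→west]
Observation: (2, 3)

Action: maze.sense[dir→south]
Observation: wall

Action: maze.sense[dir→north]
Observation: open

Action: stack.push[x→north]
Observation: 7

Action: maze.move[dir→north]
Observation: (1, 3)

Action: maze.sense[dir→north]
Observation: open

Action: stack.push[x→north]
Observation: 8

Action: maze.move[dir→north]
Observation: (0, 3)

Action: maze.sense[dir→west]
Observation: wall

Action: maze.sense[dir→east]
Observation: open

Action: stack.push[x→east]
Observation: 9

Action: maze.move[dir→east]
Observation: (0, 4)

Action: stack.pop[]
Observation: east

Action: maze.move[dir→west]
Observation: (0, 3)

Action: stack.pop[]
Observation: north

Action: maze.move[dir→south]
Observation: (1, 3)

Action: maze.sense[dir→west]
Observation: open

Action: stack.push[x→west]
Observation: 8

Action: maze.move[dir→west]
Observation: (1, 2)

Action: maze.sense[dir→south]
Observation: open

Action: stack.push[x→south]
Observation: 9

Action: maze.move[dir→south]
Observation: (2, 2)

Action: maze.sense[dir→south]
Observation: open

Action: stack.push[x→south]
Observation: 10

Action: maze.move[dir→south]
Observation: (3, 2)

Action: maze.sense[dir→south]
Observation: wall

Action: maze.sense[dir→west]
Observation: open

Action: stack.push[x→west]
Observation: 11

Action: maze.move[dir→west]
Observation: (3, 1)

Action: maze.sense[dir→south]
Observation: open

Action: stack.push[x→south]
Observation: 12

Action: maze.move[dir→south]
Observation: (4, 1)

Action: maze.sense[dir→south]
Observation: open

Action: stack.push[x→south]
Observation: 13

Action: maze.move[dir→south]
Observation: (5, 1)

Action: maze.sense[dir→south]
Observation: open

Action: stack.push[x→south]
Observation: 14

Action: maze.move[dir→south]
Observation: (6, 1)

Action: maze.sense[dir→south]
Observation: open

Action: stack.push[x→south]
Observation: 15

Action: maze.move[dir→south]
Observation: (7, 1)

Action: maze.sense[dir→west]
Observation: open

Action: stack.push[x→west]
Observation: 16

Action: maze.move[dir→west]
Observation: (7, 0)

Action: maze.sense[dir→north]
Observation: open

Action: stack.push[x→north]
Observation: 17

Action: maze.move[dir→north]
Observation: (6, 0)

Action: maze.sense[dir→north]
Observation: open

Action: stack.push[x→north]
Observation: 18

Action: maze.move[dir→north]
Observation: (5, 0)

Action: maze.sense[dir→north]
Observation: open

Action: stack.push[x→north]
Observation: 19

Action: maze.move[dir→north]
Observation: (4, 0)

Action: maze.sense[dir→north]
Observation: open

Action: stack.push[x→north]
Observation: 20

Action: maze.move[dir→north]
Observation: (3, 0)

Action: maze.sense[dir→north]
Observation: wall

Action: stack.pop[]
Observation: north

Action: maze.move[dir→south]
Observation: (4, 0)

Action: stack.pop[]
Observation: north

Action: maze.move[dir→south]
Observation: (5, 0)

Action: stack.pop[]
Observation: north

Action: maze.move[dir→south]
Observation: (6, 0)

Action: stack.pop[]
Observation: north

Action: maze.move[dir→south]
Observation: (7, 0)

Action: stack.pop[]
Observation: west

Action: maze.move[dir→east]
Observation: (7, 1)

Action: maze.sense[dir→east]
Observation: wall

Action: stack.pop[]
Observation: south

Action: maze.move[dir→north]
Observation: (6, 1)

Action: maze.sense[dir→east]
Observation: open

Action: stack.push[x→east]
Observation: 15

Action: maze.move[dir→east]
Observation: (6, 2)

Action: maze.sense[dir→north]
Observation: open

Action: stack.push[x→north]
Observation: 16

Action: maze.move[dir→north]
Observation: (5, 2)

Action: maze.sense[dir→east]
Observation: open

Action: stack.push[x→east]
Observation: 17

Action: maze.move[dir→east]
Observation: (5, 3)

Action: maze.sense[dir→south]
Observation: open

Action: stack.push[x→south]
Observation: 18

Action: maze.move[dir→south]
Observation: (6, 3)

Action: maze.sense[dir→south]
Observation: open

Action: stack.push[x→south]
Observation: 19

Action: maze.move[dir→south]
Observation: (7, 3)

Action: maze.sense[dir→east]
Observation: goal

Action: maze.move[dir→east]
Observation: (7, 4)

Answer: (7, 4)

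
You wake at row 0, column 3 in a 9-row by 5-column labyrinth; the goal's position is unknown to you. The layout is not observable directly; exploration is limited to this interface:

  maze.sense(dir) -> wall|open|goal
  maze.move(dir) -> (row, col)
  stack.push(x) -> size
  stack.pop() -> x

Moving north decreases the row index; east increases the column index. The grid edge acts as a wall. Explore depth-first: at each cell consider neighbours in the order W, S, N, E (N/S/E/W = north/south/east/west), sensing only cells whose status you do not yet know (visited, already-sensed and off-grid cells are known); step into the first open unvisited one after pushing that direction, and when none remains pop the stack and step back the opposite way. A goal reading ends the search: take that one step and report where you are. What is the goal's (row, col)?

Invoking maze.sense on dir='west', → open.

Calling stack.push on x='west', → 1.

I call maze.move on dir='west', which returns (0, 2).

I call maze.sense on dir='west', : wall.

I try maze.sense on dir='south', and observe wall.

Now I run stack.pop, yielding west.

I run maze.move on dir='east', yielding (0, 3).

I run maze.sense on dir='south', yielding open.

I invoke stack.push on x='south', : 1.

Now I run maze.move on dir='south', giving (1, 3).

I call maze.sense on dir='south', giving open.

I invoke stack.push on x='south', and observe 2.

Invoking maze.move on dir='south', and see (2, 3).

I invoke maze.sense on dir='west', and get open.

I try stack.push on x='west', yielding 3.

I use maze.move on dir='west', yielding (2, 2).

Using maze.sense on dir='west', and see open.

I invoke stack.push on x='west', and see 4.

I call maze.move on dir='west', yielding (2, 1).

I use maze.sense on dir='west', → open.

Now I run stack.push on x='west', — result: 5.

Then maze.move on dir='west', — result: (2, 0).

Using maze.sense on dir='south', and see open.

Invoking stack.push on x='south', which returns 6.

I use maze.move on dir='south', and get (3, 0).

I run maze.sense on dir='south', giving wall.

Calling maze.sense on dir='east', and get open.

Invoking stack.push on x='east', and get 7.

I call maze.move on dir='east', and get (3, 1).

I use maze.sense on dir='south', giving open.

Invoking stack.push on x='south', and get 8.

Then maze.move on dir='south', — result: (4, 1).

Calling maze.sense on dir='south', which returns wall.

Using maze.sense on dir='east', and observe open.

Calling stack.push on x='east', — result: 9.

Now I run maze.move on dir='east', : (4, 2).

I run maze.sense on dir='south', and observe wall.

Next I call maze.sense on dir='north', : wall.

Next I call maze.sense on dir='east', giving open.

Then stack.push on x='east', which returns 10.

Calling maze.move on dir='east', and see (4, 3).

I invoke maze.sense on dir='south', and observe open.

Using stack.push on x='south', yielding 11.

Next I call maze.move on dir='south', — result: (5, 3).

I run maze.sense on dir='south', yielding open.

Then stack.push on x='south', and observe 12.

Next I call maze.move on dir='south', yielding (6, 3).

I call maze.sense on dir='west', — result: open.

Now I run stack.push on x='west', giving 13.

I invoke maze.move on dir='west', — result: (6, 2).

Now I run maze.sense on dir='west', which returns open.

Now I run stack.push on x='west', → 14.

I try maze.move on dir='west', → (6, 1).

Invoking maze.sense on dir='west', and observe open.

Next I call stack.push on x='west', — result: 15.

Next I call maze.move on dir='west', and see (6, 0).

Now I run maze.sense on dir='south', and see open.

I call stack.push on x='south', and get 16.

Next I call maze.move on dir='south', yielding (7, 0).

Then maze.sense on dir='south', — result: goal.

Calling maze.move on dir='south', and see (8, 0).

Answer: (8, 0)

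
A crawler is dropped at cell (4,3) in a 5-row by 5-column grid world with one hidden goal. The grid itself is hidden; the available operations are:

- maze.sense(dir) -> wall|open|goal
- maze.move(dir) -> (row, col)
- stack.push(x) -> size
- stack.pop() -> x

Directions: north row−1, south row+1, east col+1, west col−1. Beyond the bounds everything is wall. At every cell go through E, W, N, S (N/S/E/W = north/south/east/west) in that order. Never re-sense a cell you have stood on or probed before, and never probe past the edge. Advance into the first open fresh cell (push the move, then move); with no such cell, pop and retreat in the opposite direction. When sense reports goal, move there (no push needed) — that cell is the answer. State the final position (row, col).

>> sense(east)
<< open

>> push(east)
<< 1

>> move(east)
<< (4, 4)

>> sense(north)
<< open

>> push(north)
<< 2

>> move(north)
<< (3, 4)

>> sense(west)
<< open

>> push(west)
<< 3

>> move(west)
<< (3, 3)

>> sense(west)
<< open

>> push(west)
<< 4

>> move(west)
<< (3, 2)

>> sense(west)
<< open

>> push(west)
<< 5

>> move(west)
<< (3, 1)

>> sense(west)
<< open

>> push(west)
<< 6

>> move(west)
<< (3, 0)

>> sense(north)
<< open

>> push(north)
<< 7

>> move(north)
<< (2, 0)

>> sense(east)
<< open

>> push(east)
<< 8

>> move(east)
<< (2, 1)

>> sense(east)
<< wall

>> sense(north)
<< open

>> push(north)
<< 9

>> move(north)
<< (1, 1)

>> sense(east)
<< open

>> push(east)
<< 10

>> move(east)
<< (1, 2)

>> sense(east)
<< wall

>> sense(north)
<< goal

>> move(north)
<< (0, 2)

Answer: (0, 2)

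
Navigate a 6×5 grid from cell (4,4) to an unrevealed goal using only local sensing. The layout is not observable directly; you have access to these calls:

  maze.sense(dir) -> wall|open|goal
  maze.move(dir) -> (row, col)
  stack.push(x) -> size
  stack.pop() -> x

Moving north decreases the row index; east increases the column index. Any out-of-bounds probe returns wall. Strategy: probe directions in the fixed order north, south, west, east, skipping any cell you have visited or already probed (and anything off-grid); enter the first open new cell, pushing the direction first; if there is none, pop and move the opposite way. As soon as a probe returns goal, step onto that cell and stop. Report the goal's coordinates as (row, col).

==> sense(dir: north)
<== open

==> push(x: north)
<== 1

==> move(dir: north)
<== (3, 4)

==> sense(dir: north)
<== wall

==> sense(dir: west)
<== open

==> push(x: west)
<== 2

==> move(dir: west)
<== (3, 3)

==> sense(dir: north)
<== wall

==> sense(dir: south)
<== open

==> push(x: south)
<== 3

==> move(dir: south)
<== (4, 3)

==> sense(dir: south)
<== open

==> push(x: south)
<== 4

==> move(dir: south)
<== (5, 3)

==> sense(dir: west)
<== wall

==> sense(dir: east)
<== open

==> push(x: east)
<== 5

==> move(dir: east)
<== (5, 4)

==> pop()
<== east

==> move(dir: west)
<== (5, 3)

==> pop()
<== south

==> move(dir: north)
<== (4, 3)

==> sense(dir: west)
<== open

==> push(x: west)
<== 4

==> move(dir: west)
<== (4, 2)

==> sense(dir: north)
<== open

==> push(x: north)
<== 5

==> move(dir: north)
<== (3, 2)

==> sense(dir: north)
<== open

==> push(x: north)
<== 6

==> move(dir: north)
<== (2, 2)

==> sense(dir: north)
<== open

==> push(x: north)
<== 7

==> move(dir: north)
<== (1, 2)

==> sense(dir: north)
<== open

==> push(x: north)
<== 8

==> move(dir: north)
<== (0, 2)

==> sense(dir: west)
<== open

==> push(x: west)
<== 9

==> move(dir: west)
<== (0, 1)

==> sense(dir: south)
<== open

==> push(x: south)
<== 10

==> move(dir: south)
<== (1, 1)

==> sense(dir: south)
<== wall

==> sense(dir: west)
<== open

==> push(x: west)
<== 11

==> move(dir: west)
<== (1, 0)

==> sense(dir: north)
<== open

==> push(x: north)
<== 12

==> move(dir: north)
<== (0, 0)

==> pop()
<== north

==> move(dir: south)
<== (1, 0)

==> sense(dir: south)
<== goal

==> move(dir: south)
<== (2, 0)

Answer: (2, 0)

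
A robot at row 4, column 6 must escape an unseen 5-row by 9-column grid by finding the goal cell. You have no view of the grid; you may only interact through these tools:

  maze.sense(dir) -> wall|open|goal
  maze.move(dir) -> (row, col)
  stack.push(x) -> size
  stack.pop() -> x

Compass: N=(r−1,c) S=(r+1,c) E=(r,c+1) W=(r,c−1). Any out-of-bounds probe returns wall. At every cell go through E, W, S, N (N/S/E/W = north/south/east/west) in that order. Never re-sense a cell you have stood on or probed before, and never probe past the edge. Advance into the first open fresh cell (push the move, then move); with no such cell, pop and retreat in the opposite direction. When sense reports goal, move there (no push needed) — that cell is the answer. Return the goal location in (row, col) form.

I invoke maze.sense passing dir→east, and observe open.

Next I call stack.push passing x→east, — result: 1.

Next I call maze.move passing dir→east, yielding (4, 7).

I try maze.sense passing dir→east, : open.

Invoking stack.push passing x→east, — result: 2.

I try maze.move passing dir→east, → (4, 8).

Invoking maze.sense passing dir→north, yielding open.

I use stack.push passing x→north, — result: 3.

Calling maze.move passing dir→north, — result: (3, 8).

Next I call maze.sense passing dir→west, and observe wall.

I run maze.sense passing dir→north, which returns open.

Using stack.push passing x→north, — result: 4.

I try maze.move passing dir→north, and get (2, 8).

I try maze.sense passing dir→west, and observe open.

Using stack.push passing x→west, : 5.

Invoking maze.move passing dir→west, which returns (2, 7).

I call maze.sense passing dir→west, yielding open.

I use stack.push passing x→west, : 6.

Next I call maze.move passing dir→west, → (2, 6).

I try maze.sense passing dir→west, yielding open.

I use stack.push passing x→west, and see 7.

Now I run maze.move passing dir→west, which returns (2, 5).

Then maze.sense passing dir→west, → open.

I invoke stack.push passing x→west, giving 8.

I invoke maze.move passing dir→west, — result: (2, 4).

Using maze.sense passing dir→west, yielding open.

I invoke stack.push passing x→west, and get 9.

I invoke maze.move passing dir→west, yielding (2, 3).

I try maze.sense passing dir→west, → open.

I invoke stack.push passing x→west, : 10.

Using maze.move passing dir→west, which returns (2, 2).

I invoke maze.sense passing dir→west, : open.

I use stack.push passing x→west, and observe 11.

Using maze.move passing dir→west, giving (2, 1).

Calling maze.sense passing dir→west, yielding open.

Next I call stack.push passing x→west, and see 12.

I use maze.move passing dir→west, giving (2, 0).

Now I run maze.sense passing dir→south, and observe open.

I invoke stack.push passing x→south, and see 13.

I invoke maze.move passing dir→south, — result: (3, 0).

I call maze.sense passing dir→east, giving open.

I use stack.push passing x→east, yielding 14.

I run maze.move passing dir→east, which returns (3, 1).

I run maze.sense passing dir→east, yielding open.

Using stack.push passing x→east, : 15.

Invoking maze.move passing dir→east, — result: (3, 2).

I run maze.sense passing dir→east, giving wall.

I call maze.sense passing dir→south, yielding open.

Next I call stack.push passing x→south, which returns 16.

I call maze.move passing dir→south, giving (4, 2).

Now I run maze.sense passing dir→east, — result: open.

I invoke stack.push passing x→east, → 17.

Invoking maze.move passing dir→east, — result: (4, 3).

Using maze.sense passing dir→east, — result: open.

I run stack.push passing x→east, and observe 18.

I try maze.move passing dir→east, and observe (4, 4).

I run maze.sense passing dir→east, and observe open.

Calling stack.push passing x→east, → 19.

Next I call maze.move passing dir→east, : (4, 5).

Now I run maze.sense passing dir→north, → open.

Then stack.push passing x→north, yielding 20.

I try maze.move passing dir→north, → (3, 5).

Invoking maze.sense passing dir→east, and see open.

Calling stack.push passing x→east, and see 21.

I run maze.move passing dir→east, yielding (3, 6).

I call stack.pop, and get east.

I use maze.move passing dir→west, which returns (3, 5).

Next I call maze.sense passing dir→west, — result: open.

Invoking stack.push passing x→west, and see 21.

Using maze.move passing dir→west, : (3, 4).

I run stack.pop, : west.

Invoking maze.move passing dir→east, and get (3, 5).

I try stack.pop, and observe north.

Then maze.move passing dir→south, giving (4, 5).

Next I call stack.pop, yielding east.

I use maze.move passing dir→west, : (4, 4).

Then stack.pop(), yielding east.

I use maze.move passing dir→west, giving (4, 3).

Calling stack.pop(), → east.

Now I run maze.move passing dir→west, and observe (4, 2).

Using maze.sense passing dir→west, and see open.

I try stack.push passing x→west, giving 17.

Calling maze.move passing dir→west, : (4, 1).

I try maze.sense passing dir→west, and observe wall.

Invoking stack.pop(), and get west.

Now I run maze.move passing dir→east, → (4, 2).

I use stack.pop, and observe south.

Using maze.move passing dir→north, — result: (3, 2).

Invoking stack.pop(), which returns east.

Invoking maze.move passing dir→west, yielding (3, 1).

Calling stack.pop(), and see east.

Next I call maze.move passing dir→west, — result: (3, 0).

I use stack.pop, : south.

Invoking maze.move passing dir→north, and see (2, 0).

Invoking maze.sense passing dir→north, and observe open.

I try stack.push passing x→north, giving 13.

Calling maze.move passing dir→north, : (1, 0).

I invoke maze.sense passing dir→east, and see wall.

I call maze.sense passing dir→north, → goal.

Invoking maze.move passing dir→north, giving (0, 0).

Answer: (0, 0)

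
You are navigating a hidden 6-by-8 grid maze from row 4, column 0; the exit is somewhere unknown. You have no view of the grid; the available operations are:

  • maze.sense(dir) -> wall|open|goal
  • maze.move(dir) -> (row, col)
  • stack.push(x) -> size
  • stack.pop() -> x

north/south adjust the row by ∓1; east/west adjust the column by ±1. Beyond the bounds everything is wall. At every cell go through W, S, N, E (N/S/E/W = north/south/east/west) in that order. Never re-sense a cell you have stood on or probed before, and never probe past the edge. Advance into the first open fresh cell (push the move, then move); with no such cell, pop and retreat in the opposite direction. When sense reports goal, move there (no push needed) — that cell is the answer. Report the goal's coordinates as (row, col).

>> maze.sense(south)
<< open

>> stack.push(south)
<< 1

>> maze.move(south)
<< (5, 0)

>> maze.sense(east)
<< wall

>> stack.pop()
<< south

>> maze.move(north)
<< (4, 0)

>> maze.sense(north)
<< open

>> stack.push(north)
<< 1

>> maze.move(north)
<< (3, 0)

>> maze.sense(north)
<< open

>> stack.push(north)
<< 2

>> maze.move(north)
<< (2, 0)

>> maze.sense(north)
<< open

>> stack.push(north)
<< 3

>> maze.move(north)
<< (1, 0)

>> maze.sense(north)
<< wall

>> maze.sense(east)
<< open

>> stack.push(east)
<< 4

>> maze.move(east)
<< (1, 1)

>> maze.sense(south)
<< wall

>> maze.sense(north)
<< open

>> stack.push(north)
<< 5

>> maze.move(north)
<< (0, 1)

>> maze.sense(east)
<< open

>> stack.push(east)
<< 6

>> maze.move(east)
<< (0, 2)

>> maze.sense(south)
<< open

>> stack.push(south)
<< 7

>> maze.move(south)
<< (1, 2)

>> maze.sense(south)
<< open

>> stack.push(south)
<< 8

>> maze.move(south)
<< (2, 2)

>> maze.sense(south)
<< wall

>> maze.sense(east)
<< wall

>> stack.pop()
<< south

>> maze.move(north)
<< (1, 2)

>> maze.sense(east)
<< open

>> stack.push(east)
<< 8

>> maze.move(east)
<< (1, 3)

>> maze.sense(north)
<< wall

>> maze.sense(east)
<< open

>> stack.push(east)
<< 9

>> maze.move(east)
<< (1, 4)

>> maze.sense(south)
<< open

>> stack.push(south)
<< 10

>> maze.move(south)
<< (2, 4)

>> maze.sense(south)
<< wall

>> maze.sense(east)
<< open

>> stack.push(east)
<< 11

>> maze.move(east)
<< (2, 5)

>> maze.sense(south)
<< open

>> stack.push(south)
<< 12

>> maze.move(south)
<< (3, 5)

>> maze.sense(south)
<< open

>> stack.push(south)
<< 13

>> maze.move(south)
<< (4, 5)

>> maze.sense(west)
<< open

>> stack.push(west)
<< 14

>> maze.move(west)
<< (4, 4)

>> maze.sense(west)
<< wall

>> maze.sense(south)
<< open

>> stack.push(south)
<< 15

>> maze.move(south)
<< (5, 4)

>> maze.sense(west)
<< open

>> stack.push(west)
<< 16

>> maze.move(west)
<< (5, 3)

>> maze.sense(west)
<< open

>> stack.push(west)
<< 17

>> maze.move(west)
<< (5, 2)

>> maze.sense(north)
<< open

>> stack.push(north)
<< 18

>> maze.move(north)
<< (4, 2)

>> maze.sense(west)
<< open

>> stack.push(west)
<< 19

>> maze.move(west)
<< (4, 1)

>> maze.sense(north)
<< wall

>> stack.pop()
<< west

>> maze.move(east)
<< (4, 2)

>> stack.pop()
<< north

>> maze.move(south)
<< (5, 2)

>> stack.pop()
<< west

>> maze.move(east)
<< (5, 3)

>> stack.pop()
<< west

>> maze.move(east)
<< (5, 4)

>> maze.sense(east)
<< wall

>> stack.pop()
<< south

>> maze.move(north)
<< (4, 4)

>> stack.pop()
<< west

>> maze.move(east)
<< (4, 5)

>> maze.sense(east)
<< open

>> stack.push(east)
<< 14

>> maze.move(east)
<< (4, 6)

>> maze.sense(south)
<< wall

>> maze.sense(north)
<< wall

>> maze.sense(east)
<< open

>> stack.push(east)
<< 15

>> maze.move(east)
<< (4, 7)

>> maze.sense(south)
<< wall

>> maze.sense(north)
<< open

>> stack.push(north)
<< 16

>> maze.move(north)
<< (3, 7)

>> maze.sense(north)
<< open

>> stack.push(north)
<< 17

>> maze.move(north)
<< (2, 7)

>> maze.sense(west)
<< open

>> stack.push(west)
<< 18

>> maze.move(west)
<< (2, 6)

>> maze.sense(north)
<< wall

>> stack.pop()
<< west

>> maze.move(east)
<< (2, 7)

>> maze.sense(north)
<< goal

>> maze.move(north)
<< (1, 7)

Answer: (1, 7)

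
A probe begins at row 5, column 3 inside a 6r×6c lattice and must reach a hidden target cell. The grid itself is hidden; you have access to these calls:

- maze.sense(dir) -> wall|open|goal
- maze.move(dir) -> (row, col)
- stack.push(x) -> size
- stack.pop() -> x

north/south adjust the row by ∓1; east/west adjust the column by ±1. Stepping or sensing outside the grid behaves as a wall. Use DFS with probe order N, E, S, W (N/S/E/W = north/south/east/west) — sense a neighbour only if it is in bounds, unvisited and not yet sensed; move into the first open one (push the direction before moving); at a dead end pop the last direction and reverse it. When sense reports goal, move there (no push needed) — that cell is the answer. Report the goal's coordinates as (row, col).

Action: maze.sense[dir: north]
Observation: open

Action: stack.push[x: north]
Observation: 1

Action: maze.move[dir: north]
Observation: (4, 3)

Action: maze.sense[dir: north]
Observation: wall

Action: maze.sense[dir: east]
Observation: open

Action: stack.push[x: east]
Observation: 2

Action: maze.move[dir: east]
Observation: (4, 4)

Action: maze.sense[dir: north]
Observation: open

Action: stack.push[x: north]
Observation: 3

Action: maze.move[dir: north]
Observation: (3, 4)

Action: maze.sense[dir: north]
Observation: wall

Action: maze.sense[dir: east]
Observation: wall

Action: stack.pop[]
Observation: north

Action: maze.move[dir: south]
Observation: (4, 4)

Action: maze.sense[dir: east]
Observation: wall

Action: maze.sense[dir: south]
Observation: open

Action: stack.push[x: south]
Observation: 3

Action: maze.move[dir: south]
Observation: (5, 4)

Action: maze.sense[dir: east]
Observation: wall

Action: stack.pop[]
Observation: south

Action: maze.move[dir: north]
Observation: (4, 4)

Action: stack.pop[]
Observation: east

Action: maze.move[dir: west]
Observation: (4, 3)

Action: maze.sense[dir: west]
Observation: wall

Action: stack.pop[]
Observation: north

Action: maze.move[dir: south]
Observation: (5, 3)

Action: maze.sense[dir: west]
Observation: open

Action: stack.push[x: west]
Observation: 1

Action: maze.move[dir: west]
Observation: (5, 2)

Action: maze.sense[dir: west]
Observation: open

Action: stack.push[x: west]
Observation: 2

Action: maze.move[dir: west]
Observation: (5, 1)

Action: maze.sense[dir: north]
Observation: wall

Action: maze.sense[dir: west]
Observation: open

Action: stack.push[x: west]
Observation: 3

Action: maze.move[dir: west]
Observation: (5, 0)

Action: maze.sense[dir: north]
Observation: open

Action: stack.push[x: north]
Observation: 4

Action: maze.move[dir: north]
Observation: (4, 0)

Action: maze.sense[dir: north]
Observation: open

Action: stack.push[x: north]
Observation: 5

Action: maze.move[dir: north]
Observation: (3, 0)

Action: maze.sense[dir: north]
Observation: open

Action: stack.push[x: north]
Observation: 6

Action: maze.move[dir: north]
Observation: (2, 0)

Action: maze.sense[dir: north]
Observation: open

Action: stack.push[x: north]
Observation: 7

Action: maze.move[dir: north]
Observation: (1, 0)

Action: maze.sense[dir: north]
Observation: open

Action: stack.push[x: north]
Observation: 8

Action: maze.move[dir: north]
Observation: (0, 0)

Action: maze.sense[dir: east]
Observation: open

Action: stack.push[x: east]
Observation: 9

Action: maze.move[dir: east]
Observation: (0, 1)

Action: maze.sense[dir: east]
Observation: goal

Action: maze.move[dir: east]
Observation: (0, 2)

Answer: (0, 2)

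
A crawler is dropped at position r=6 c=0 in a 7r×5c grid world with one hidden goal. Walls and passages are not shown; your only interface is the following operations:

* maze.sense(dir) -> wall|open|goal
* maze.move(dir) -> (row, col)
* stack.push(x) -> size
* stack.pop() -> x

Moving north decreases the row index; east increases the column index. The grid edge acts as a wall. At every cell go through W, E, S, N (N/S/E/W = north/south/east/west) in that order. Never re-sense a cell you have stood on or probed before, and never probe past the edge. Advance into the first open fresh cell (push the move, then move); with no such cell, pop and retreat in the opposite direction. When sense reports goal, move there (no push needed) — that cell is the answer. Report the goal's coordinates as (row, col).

% maze.sense(dir→east) => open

% stack.push(x→east) => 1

% maze.move(dir→east) => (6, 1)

% maze.sense(dir→east) => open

% stack.push(x→east) => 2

% maze.move(dir→east) => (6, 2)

% maze.sense(dir→east) => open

% stack.push(x→east) => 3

% maze.move(dir→east) => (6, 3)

% maze.sense(dir→east) => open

% stack.push(x→east) => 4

% maze.move(dir→east) => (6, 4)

% maze.sense(dir→north) => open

% stack.push(x→north) => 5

% maze.move(dir→north) => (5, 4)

% maze.sense(dir→west) => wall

% maze.sense(dir→north) => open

% stack.push(x→north) => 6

% maze.move(dir→north) => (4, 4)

% maze.sense(dir→west) => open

% stack.push(x→west) => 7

% maze.move(dir→west) => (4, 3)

% maze.sense(dir→west) => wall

% maze.sense(dir→north) => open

% stack.push(x→north) => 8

% maze.move(dir→north) => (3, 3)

% maze.sense(dir→west) => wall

% maze.sense(dir→east) => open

% stack.push(x→east) => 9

% maze.move(dir→east) => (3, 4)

% maze.sense(dir→north) => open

% stack.push(x→north) => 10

% maze.move(dir→north) => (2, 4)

% maze.sense(dir→west) => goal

% maze.move(dir→west) => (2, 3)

Answer: (2, 3)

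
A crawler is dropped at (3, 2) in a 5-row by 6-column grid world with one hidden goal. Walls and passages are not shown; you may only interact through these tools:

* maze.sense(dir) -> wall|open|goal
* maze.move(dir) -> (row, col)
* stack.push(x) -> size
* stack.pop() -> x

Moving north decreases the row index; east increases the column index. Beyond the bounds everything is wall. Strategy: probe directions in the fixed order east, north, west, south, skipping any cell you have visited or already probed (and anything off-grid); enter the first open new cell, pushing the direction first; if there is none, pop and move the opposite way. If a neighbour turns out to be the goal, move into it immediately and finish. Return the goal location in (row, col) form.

// 1. maze.sense(dir→east) == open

// 2. stack.push(x→east) == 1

// 3. maze.move(dir→east) == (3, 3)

// 4. maze.sense(dir→east) == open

// 5. stack.push(x→east) == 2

// 6. maze.move(dir→east) == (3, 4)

// 7. maze.sense(dir→east) == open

// 8. stack.push(x→east) == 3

// 9. maze.move(dir→east) == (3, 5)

// 10. maze.sense(dir→north) == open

// 11. stack.push(x→north) == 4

// 12. maze.move(dir→north) == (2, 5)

// 13. maze.sense(dir→north) == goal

// 14. maze.move(dir→north) == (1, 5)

Answer: (1, 5)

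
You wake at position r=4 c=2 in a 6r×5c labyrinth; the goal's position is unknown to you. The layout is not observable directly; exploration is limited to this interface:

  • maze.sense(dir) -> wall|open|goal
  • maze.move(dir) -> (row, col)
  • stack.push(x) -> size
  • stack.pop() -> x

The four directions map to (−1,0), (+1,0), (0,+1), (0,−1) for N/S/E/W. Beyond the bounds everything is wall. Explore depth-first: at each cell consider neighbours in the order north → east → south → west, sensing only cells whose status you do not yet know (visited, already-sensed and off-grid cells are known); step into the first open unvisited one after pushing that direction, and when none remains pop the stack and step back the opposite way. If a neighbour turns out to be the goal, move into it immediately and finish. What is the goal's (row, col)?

Invoking maze.sense with dir: north, and observe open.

I use stack.push with x: north, and see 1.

I run maze.move with dir: north, yielding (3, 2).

Calling maze.sense with dir: north, yielding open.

I try stack.push with x: north, → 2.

Now I run maze.move with dir: north, giving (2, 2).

I invoke maze.sense with dir: north, and see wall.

I try maze.sense with dir: east, : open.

I call stack.push with x: east, and see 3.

I call maze.move with dir: east, : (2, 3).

Then maze.sense with dir: north, and observe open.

Now I run stack.push with x: north, → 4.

I invoke maze.move with dir: north, yielding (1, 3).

Then maze.sense with dir: north, yielding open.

Now I run stack.push with x: north, → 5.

Next I call maze.move with dir: north, — result: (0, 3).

I call maze.sense with dir: east, and observe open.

Now I run stack.push with x: east, giving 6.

I call maze.move with dir: east, giving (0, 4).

I invoke maze.sense with dir: south, which returns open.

Using stack.push with x: south, and see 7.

Now I run maze.move with dir: south, giving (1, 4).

I call maze.sense with dir: south, and get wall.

Next I call stack.pop(), giving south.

I call maze.move with dir: north, which returns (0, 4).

Next I call stack.pop(), which returns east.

I call maze.move with dir: west, yielding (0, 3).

I invoke maze.sense with dir: west, yielding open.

Calling stack.push with x: west, and see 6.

I try maze.move with dir: west, : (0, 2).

I run maze.sense with dir: west, : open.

Invoking stack.push with x: west, and see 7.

Then maze.move with dir: west, and see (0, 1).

Now I run maze.sense with dir: south, : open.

Using stack.push with x: south, giving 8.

I run maze.move with dir: south, and see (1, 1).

I run maze.sense with dir: south, → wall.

I call maze.sense with dir: west, giving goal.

I use maze.move with dir: west, and see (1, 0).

Answer: (1, 0)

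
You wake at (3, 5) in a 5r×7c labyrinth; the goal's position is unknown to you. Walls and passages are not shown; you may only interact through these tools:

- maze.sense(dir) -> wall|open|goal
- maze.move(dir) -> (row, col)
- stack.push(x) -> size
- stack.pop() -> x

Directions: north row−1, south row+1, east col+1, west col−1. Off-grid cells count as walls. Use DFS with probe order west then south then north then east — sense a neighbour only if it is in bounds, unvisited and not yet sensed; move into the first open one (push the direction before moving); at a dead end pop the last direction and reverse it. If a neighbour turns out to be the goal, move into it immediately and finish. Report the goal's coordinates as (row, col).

I run maze.sense(dir=west), — result: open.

Calling stack.push(x=west), giving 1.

I try maze.move(dir=west), giving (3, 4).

Now I run maze.sense(dir=west), and see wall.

Then maze.sense(dir=south), : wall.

Using maze.sense(dir=north), and get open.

Invoking stack.push(x=north), and observe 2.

Next I call maze.move(dir=north), giving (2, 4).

I use maze.sense(dir=west), and see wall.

Next I call maze.sense(dir=north), yielding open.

Then stack.push(x=north), which returns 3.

Then maze.move(dir=north), : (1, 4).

I try maze.sense(dir=west), yielding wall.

I use maze.sense(dir=north), yielding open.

I use stack.push(x=north), : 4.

I use maze.move(dir=north), and see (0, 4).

I use maze.sense(dir=west), giving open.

Using stack.push(x=west), → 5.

I use maze.move(dir=west), : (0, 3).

I use maze.sense(dir=west), and see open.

Then stack.push(x=west), and see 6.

Then maze.move(dir=west), yielding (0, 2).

I use maze.sense(dir=west), and get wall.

I use maze.sense(dir=south), and observe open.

I use stack.push(x=south), yielding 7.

I invoke maze.move(dir=south), — result: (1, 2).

I invoke maze.sense(dir=west), yielding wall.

Calling maze.sense(dir=south), yielding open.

Now I run stack.push(x=south), and see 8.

I try maze.move(dir=south), — result: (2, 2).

Then maze.sense(dir=west), giving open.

Next I call stack.push(x=west), → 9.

Invoking maze.move(dir=west), and see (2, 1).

Next I call maze.sense(dir=west), → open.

I invoke stack.push(x=west), yielding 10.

Then maze.move(dir=west), — result: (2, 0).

Next I call maze.sense(dir=south), and observe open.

Now I run stack.push(x=south), which returns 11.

I invoke maze.move(dir=south), → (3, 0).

I call maze.sense(dir=south), → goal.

Next I call maze.move(dir=south), and get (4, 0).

Answer: (4, 0)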